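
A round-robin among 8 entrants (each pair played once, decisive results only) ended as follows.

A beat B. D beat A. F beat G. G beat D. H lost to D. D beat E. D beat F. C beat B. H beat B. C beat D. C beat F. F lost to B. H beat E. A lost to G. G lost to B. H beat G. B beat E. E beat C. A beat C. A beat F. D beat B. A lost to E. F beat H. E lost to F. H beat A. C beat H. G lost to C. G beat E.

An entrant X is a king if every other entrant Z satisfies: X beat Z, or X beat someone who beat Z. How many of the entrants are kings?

8

A reaches everyone (king).
B reaches everyone (king).
C reaches everyone (king).
D reaches everyone (king).
E reaches everyone (king).
F reaches everyone (king).
G reaches everyone (king).
H reaches everyone (king).
Kings: A, B, C, D, E, F, G, H — 8.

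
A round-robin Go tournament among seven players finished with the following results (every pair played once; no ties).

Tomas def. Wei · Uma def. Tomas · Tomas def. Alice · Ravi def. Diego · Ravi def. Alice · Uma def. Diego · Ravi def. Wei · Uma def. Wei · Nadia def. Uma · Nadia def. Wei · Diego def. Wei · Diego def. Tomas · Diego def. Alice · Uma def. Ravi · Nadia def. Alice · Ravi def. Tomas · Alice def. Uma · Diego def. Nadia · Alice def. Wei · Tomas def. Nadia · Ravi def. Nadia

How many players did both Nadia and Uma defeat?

1

Nadia beat: Wei, Alice, Uma.
Uma beat: Tomas, Ravi, Wei, Diego.
Both beat: Wei — 1.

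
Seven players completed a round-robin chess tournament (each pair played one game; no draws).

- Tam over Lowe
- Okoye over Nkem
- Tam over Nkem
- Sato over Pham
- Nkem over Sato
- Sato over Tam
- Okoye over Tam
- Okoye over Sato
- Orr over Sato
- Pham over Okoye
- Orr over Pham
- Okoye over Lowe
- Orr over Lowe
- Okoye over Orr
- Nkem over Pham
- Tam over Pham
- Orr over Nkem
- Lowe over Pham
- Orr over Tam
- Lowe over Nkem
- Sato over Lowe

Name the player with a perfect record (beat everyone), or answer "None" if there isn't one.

None

Highest win total is Orr with 5 (out of 6 possible).
Orr lost to Okoye, so no player went undefeated.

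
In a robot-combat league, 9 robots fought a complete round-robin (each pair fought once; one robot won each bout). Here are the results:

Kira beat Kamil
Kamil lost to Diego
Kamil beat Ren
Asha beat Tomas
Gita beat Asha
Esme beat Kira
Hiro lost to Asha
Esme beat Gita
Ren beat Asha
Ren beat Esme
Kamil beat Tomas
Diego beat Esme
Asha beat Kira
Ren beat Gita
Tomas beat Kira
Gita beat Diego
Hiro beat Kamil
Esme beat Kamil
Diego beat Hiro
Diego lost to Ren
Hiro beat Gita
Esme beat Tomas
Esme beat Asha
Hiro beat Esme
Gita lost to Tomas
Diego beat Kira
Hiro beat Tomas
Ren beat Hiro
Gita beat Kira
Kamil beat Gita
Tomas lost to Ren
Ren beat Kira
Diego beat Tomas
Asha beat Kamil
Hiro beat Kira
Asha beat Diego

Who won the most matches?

Win totals: Tomas 2, Kamil 3, Kira 1, Hiro 5, Asha 5, Gita 3, Esme 5, Ren 7, Diego 5.
Ren leads with 7 wins (next highest: 5).

Ren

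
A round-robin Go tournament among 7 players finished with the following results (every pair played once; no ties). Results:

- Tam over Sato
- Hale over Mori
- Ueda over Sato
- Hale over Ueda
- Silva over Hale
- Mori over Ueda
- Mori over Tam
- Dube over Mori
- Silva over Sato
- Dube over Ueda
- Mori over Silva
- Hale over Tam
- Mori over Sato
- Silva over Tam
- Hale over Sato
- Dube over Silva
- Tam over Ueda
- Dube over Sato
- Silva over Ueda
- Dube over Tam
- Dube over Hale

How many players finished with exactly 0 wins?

Win totals: Mori 4, Hale 4, Silva 4, Sato 0, Ueda 1, Dube 6, Tam 2.
Exactly 0: Sato — 1 player.

1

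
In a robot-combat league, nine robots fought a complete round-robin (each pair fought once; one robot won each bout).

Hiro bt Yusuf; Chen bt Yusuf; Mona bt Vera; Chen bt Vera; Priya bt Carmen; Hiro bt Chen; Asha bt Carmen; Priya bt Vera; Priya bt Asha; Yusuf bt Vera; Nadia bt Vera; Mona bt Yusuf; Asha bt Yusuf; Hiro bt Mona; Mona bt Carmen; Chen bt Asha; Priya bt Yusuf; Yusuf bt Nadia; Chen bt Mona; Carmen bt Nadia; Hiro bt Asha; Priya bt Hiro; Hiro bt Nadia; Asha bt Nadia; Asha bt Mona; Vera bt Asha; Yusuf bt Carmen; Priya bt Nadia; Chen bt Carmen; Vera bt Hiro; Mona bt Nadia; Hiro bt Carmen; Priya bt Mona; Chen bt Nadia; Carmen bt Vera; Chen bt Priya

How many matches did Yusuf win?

Yusuf's results: beat Nadia, Vera, Carmen; lost to Asha, Mona, Hiro, Priya, Chen.
That is 3 wins.

3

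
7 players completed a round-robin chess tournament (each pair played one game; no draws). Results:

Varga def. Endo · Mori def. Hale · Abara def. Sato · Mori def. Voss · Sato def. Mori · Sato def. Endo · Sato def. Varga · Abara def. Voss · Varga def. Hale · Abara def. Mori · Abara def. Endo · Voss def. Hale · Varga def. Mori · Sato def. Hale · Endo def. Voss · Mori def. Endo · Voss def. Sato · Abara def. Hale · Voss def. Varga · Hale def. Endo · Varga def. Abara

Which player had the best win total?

Abara

Win totals: Mori 3, Hale 1, Voss 3, Varga 4, Abara 5, Endo 1, Sato 4.
Abara leads with 5 wins (next highest: 4).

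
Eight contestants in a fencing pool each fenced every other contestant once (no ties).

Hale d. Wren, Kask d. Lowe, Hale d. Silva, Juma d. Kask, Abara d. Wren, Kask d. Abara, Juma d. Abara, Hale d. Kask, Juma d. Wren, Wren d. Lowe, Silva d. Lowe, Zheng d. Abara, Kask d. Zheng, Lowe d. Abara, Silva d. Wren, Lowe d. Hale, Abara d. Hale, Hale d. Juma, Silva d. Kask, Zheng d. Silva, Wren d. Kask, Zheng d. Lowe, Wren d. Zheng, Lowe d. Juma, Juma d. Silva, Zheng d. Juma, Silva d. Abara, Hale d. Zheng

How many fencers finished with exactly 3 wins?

Win totals: Wren 3, Abara 2, Silva 4, Lowe 3, Zheng 4, Kask 3, Hale 5, Juma 4.
Exactly 3: Wren, Lowe, Kask — 3 fencers.

3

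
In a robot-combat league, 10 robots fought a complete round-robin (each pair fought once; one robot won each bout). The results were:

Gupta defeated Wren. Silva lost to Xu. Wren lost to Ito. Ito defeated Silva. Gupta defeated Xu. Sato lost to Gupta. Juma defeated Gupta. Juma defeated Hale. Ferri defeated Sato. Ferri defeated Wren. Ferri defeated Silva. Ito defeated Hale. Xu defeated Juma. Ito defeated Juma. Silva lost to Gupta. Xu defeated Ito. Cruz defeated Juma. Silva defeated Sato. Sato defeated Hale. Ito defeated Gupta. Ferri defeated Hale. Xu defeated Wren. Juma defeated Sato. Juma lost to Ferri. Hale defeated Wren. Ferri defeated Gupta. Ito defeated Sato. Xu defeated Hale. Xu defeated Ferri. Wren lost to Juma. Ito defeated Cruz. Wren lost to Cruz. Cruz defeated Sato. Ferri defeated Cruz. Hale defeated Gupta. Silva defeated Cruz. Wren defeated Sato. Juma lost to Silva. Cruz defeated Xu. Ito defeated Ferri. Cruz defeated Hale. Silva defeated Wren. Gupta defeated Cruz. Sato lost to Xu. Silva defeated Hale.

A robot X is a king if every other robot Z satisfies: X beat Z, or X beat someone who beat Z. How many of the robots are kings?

Ito reaches everyone (king).
Silva cannot reach Ito, Ferri in two steps.
Ferri cannot reach Ito in two steps.
Juma cannot reach Ito, Ferri in two steps.
Sato cannot reach Ito, Silva, Ferri, Juma, Xu, Cruz in two steps.
Gupta reaches everyone (king).
Hale cannot reach Ito, Ferri, Juma in two steps.
Xu reaches everyone (king).
Cruz reaches everyone (king).
Wren cannot reach Ito, Silva, Ferri, Juma, Gupta, Xu, Cruz in two steps.
Kings: Ito, Gupta, Xu, Cruz — 4.

4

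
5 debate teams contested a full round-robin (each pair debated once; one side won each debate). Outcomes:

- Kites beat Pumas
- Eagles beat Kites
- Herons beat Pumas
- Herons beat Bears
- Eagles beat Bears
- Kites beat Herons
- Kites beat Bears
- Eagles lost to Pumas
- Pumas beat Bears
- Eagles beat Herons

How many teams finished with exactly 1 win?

0

Win totals: Kites 3, Eagles 3, Bears 0, Pumas 2, Herons 2.
No team has exactly 1 wins.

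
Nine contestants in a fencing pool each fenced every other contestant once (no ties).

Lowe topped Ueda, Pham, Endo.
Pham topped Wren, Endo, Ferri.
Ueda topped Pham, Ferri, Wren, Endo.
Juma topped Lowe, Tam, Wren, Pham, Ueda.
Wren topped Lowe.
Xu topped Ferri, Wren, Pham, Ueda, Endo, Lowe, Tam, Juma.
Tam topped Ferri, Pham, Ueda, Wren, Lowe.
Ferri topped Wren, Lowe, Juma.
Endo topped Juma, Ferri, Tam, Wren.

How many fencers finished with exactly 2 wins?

0

Win totals: Xu 8, Ferri 3, Ueda 4, Juma 5, Tam 5, Lowe 3, Wren 1, Pham 3, Endo 4.
No fencer has exactly 2 wins.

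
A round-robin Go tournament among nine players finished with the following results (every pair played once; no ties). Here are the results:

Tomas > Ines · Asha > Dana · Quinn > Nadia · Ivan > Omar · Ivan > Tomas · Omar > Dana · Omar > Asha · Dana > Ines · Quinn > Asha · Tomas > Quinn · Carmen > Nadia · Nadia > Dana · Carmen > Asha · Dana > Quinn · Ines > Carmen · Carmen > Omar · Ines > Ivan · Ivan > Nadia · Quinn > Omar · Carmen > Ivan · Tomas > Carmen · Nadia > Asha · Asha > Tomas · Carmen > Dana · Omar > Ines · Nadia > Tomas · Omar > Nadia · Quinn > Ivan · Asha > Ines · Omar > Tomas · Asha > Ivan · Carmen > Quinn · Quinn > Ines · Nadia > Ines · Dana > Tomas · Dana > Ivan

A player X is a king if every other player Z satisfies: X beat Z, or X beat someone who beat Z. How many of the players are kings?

8

Dana reaches everyone (king).
Carmen reaches everyone (king).
Ines reaches everyone (king).
Tomas reaches everyone (king).
Nadia cannot reach Omar in two steps.
Ivan reaches everyone (king).
Quinn reaches everyone (king).
Asha reaches everyone (king).
Omar reaches everyone (king).
Kings: Dana, Carmen, Ines, Tomas, Ivan, Quinn, Asha, Omar — 8.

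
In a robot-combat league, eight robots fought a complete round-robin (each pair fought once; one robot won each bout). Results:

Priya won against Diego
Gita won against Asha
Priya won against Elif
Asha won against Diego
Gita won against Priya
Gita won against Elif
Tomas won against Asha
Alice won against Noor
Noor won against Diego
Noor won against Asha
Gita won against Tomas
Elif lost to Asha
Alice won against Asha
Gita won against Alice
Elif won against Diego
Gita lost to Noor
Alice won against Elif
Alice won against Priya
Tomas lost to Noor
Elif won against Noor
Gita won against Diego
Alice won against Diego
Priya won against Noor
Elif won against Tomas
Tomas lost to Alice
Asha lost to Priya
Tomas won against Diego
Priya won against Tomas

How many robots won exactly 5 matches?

1

Win totals: Noor 4, Elif 3, Tomas 2, Asha 2, Priya 5, Alice 6, Gita 6, Diego 0.
Exactly 5: Priya — 1 robot.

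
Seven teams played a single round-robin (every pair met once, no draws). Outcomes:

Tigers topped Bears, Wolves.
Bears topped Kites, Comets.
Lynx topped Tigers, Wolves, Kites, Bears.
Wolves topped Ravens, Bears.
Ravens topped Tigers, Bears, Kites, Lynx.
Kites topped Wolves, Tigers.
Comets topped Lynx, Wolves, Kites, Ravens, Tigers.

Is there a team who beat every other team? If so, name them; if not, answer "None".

Highest win total is Comets with 5 (out of 6 possible).
Comets lost to Bears, so no team went undefeated.

None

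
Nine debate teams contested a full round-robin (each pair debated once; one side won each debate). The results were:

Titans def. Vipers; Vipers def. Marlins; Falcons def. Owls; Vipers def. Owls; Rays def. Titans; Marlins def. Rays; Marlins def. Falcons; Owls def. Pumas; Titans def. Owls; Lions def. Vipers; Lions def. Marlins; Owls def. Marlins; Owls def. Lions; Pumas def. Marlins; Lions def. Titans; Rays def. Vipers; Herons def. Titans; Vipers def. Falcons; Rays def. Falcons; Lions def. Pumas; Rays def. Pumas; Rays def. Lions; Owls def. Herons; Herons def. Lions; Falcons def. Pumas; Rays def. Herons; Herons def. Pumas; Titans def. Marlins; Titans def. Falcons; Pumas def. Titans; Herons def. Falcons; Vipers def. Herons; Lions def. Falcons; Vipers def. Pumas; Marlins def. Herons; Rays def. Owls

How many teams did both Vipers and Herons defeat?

Vipers beat: Pumas, Herons, Falcons, Marlins, Owls.
Herons beat: Pumas, Titans, Lions, Falcons.
Both beat: Pumas, Falcons — 2.

2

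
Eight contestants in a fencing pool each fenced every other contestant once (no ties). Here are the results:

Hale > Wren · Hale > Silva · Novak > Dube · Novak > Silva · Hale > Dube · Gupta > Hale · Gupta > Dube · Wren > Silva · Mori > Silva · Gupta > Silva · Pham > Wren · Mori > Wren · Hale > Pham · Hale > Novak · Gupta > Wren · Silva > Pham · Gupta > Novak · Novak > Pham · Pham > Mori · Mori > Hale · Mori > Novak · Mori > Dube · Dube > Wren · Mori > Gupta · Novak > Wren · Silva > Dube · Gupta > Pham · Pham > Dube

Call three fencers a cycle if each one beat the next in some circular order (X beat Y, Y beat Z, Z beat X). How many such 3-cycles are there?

Win totals: Mori 6, Novak 4, Wren 1, Dube 1, Silva 2, Gupta 6, Pham 3, Hale 5.
A fencer with w wins dominates both others in C(w,2) triples; summing gives 15 + 6 + 0 + 0 + 1 + 15 + 3 + 10 = 50 transitive triples.
Total triples C(8,3) = 56, so cyclic triples = 56 − 50 = 6.

6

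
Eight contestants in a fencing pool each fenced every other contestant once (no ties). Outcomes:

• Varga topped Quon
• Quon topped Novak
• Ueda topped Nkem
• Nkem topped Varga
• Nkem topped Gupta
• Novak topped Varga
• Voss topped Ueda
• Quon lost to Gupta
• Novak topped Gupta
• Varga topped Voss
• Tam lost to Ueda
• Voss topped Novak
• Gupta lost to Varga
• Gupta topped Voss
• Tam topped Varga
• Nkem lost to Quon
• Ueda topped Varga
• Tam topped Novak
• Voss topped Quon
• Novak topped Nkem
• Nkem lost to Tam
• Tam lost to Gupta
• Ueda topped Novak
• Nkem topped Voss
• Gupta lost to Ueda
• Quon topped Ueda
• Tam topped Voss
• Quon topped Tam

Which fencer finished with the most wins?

Ueda

Win totals: Quon 4, Novak 3, Varga 3, Voss 3, Tam 4, Nkem 3, Gupta 3, Ueda 5.
Ueda leads with 5 wins (next highest: 4).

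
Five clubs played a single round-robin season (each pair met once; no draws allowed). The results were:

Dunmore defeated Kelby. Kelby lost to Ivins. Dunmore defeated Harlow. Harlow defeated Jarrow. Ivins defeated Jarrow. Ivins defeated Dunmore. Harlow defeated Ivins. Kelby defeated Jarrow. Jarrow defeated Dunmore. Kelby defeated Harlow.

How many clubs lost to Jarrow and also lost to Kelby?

Jarrow beat: Dunmore.
Kelby beat: Jarrow, Harlow.
No one was beaten by both.

0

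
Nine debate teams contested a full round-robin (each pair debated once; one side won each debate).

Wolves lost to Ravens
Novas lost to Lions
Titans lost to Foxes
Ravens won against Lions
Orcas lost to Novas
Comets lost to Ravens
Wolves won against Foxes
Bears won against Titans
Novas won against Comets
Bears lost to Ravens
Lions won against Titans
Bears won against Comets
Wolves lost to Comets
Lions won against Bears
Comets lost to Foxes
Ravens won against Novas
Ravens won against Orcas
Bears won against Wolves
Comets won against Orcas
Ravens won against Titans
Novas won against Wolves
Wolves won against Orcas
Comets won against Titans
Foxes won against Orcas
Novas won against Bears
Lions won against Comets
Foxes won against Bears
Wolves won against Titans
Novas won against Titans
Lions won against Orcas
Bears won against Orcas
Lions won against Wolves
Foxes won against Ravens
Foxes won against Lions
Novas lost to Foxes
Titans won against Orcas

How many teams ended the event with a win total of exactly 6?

1

Win totals: Comets 3, Ravens 7, Titans 1, Foxes 7, Lions 6, Novas 5, Wolves 3, Orcas 0, Bears 4.
Exactly 6: Lions — 1 team.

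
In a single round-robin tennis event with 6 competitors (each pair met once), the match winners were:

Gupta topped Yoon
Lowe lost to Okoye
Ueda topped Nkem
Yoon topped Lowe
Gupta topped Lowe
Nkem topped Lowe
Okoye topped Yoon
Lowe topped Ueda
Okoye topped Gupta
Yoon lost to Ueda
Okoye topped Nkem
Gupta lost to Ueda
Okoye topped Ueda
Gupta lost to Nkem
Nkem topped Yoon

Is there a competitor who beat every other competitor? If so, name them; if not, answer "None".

Okoye has 5 wins out of 5 opponents — a perfect record.

Okoye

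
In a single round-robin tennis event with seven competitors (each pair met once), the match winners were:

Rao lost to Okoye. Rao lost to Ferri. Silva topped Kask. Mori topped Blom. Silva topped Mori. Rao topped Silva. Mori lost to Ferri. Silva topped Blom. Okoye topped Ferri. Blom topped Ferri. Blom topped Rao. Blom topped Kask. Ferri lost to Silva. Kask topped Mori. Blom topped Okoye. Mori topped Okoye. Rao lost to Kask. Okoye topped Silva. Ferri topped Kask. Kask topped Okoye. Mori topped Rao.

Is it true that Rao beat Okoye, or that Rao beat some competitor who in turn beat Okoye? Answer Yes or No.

No

Rao did not beat Okoye directly.
Rao beat Silva, but each of them lost to Okoye. No two-step path.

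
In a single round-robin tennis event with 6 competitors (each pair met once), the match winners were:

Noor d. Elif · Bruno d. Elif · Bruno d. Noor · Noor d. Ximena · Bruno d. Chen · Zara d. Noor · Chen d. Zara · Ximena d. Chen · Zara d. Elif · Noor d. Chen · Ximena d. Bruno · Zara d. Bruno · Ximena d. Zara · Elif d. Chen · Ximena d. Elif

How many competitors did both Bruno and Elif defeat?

Bruno beat: Elif, Noor, Chen.
Elif beat: Chen.
Both beat: Chen — 1.

1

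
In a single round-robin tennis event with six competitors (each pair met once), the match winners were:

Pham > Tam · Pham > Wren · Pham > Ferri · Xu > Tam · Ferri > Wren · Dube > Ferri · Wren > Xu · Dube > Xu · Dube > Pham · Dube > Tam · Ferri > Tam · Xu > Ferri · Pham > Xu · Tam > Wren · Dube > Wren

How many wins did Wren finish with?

1

Wren's results: beat Xu; lost to Tam, Pham, Ferri, Dube.
That is 1 win.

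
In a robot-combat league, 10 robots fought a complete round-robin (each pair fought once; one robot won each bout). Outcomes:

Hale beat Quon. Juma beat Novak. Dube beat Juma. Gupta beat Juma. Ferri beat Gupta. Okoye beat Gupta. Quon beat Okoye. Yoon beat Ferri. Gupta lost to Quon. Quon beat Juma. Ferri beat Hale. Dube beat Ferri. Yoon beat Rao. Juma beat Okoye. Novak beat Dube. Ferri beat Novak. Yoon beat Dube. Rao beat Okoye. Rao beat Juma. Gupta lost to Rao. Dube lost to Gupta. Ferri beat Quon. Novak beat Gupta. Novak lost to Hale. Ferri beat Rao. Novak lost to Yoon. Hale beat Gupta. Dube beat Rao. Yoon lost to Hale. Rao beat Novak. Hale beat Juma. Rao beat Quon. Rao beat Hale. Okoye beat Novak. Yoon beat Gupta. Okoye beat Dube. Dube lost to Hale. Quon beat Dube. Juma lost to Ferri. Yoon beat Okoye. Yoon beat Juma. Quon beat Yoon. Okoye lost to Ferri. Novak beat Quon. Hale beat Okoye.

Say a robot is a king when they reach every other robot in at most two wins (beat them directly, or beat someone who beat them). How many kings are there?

Quon cannot reach Hale in two steps.
Ferri reaches everyone (king).
Hale reaches everyone (king).
Yoon reaches everyone (king).
Rao cannot reach Ferri in two steps.
Juma cannot reach Ferri, Hale, Yoon, Rao in two steps.
Gupta cannot reach Quon, Hale, Yoon in two steps.
Okoye cannot reach Hale, Yoon in two steps.
Dube cannot reach Yoon in two steps.
Novak cannot reach Hale in two steps.
Kings: Ferri, Hale, Yoon — 3.

3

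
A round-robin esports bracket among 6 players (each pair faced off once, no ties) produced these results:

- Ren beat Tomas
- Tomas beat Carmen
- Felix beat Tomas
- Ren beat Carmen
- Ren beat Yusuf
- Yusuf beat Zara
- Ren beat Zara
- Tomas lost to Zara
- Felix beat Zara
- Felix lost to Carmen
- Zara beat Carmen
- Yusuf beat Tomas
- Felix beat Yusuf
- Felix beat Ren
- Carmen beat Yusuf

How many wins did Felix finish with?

Felix's results: beat Tomas, Ren, Zara, Yusuf; lost to Carmen.
That is 4 wins.

4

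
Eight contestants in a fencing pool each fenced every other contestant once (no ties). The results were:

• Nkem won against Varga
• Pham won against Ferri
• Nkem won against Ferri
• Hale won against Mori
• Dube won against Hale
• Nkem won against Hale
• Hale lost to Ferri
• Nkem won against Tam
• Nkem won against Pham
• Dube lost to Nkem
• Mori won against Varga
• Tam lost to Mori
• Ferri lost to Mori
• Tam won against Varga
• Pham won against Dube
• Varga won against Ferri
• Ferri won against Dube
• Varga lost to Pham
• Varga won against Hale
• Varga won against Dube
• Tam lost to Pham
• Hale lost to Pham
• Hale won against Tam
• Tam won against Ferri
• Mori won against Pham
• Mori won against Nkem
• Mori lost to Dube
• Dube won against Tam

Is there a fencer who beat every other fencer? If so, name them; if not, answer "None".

Highest win total is Nkem with 6 (out of 7 possible).
Nkem lost to Mori, so no fencer went undefeated.

None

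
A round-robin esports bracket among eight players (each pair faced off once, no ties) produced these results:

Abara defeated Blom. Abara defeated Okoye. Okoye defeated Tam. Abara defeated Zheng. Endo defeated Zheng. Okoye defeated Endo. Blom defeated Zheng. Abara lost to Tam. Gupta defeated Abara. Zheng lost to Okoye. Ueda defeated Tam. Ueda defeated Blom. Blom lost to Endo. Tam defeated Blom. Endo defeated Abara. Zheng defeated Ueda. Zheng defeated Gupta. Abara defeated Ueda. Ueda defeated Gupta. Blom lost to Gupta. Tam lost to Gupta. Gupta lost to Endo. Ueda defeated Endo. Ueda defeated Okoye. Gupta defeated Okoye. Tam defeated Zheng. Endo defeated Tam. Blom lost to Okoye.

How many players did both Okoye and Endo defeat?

3

Okoye beat: Zheng, Tam, Blom, Endo.
Endo beat: Zheng, Tam, Abara, Gupta, Blom.
Both beat: Zheng, Tam, Blom — 3.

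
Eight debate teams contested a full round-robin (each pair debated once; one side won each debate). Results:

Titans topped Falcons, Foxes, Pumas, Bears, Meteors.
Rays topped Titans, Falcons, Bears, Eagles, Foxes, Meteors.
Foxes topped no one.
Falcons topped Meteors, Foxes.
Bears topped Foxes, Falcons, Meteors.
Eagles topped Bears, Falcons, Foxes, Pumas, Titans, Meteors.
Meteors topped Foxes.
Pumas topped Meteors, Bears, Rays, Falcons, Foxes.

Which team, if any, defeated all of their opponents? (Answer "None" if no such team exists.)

Highest win total is Rays with 6 (out of 7 possible).
Rays lost to Pumas, so no team went undefeated.

None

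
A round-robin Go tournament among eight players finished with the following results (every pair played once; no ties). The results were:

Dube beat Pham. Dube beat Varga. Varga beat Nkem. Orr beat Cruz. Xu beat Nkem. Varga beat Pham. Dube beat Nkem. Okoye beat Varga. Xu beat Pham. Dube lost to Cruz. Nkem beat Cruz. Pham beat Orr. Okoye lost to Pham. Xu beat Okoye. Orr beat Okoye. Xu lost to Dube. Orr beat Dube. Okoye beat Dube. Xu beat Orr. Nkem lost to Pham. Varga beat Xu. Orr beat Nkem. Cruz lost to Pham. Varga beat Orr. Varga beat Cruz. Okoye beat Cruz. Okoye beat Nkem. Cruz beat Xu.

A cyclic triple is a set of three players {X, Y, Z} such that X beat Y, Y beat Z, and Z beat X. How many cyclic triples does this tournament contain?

15

Win totals: Okoye 4, Orr 4, Pham 4, Cruz 2, Nkem 1, Dube 4, Varga 5, Xu 4.
A player with w wins dominates both others in C(w,2) triples; summing gives 6 + 6 + 6 + 1 + 0 + 6 + 10 + 6 = 41 transitive triples.
Total triples C(8,3) = 56, so cyclic triples = 56 − 41 = 15.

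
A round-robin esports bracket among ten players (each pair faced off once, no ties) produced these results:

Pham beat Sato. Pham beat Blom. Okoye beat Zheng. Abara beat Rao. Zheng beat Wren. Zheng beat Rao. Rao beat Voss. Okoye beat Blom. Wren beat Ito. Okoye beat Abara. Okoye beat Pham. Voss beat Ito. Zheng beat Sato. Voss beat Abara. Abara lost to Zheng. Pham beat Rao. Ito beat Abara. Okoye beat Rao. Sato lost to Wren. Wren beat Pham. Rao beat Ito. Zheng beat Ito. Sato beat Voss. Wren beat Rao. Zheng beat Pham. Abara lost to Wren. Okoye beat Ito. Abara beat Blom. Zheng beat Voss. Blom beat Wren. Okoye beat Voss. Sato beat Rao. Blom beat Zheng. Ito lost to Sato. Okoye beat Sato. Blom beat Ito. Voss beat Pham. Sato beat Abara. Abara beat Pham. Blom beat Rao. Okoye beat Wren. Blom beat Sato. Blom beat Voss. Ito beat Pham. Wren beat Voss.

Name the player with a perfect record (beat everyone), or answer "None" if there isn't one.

Okoye has 9 wins out of 9 opponents — a perfect record.

Okoye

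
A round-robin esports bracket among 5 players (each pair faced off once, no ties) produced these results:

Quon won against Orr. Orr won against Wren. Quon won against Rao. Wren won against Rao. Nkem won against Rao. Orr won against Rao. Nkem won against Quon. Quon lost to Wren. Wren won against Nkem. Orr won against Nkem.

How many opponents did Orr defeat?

3

Orr's results: beat Nkem, Wren, Rao; lost to Quon.
That is 3 wins.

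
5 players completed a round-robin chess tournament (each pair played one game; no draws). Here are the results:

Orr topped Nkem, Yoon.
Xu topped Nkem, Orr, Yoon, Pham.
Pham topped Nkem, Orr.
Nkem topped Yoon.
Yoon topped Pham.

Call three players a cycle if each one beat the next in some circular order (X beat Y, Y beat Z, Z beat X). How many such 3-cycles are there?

2

Of the C(5,3) = 10 triples, the cyclic ones are: {Yoon, Pham, Orr}; {Yoon, Pham, Nkem}.
That is 2.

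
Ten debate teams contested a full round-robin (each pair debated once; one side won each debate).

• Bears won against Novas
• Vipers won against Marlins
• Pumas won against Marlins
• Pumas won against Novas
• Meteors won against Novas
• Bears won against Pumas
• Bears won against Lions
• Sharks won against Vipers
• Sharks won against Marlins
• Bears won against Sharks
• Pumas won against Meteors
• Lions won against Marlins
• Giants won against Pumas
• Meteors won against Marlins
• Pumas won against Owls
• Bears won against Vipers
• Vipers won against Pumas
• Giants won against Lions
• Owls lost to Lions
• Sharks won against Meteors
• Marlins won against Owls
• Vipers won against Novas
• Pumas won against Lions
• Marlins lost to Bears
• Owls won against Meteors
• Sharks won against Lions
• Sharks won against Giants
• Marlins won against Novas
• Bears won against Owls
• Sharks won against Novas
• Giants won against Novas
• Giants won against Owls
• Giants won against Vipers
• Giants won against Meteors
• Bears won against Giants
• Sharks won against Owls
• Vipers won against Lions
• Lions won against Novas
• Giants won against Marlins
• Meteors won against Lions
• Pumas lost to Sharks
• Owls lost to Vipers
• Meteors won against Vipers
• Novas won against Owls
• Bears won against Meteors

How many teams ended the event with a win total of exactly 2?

1

Win totals: Owls 1, Vipers 5, Meteors 4, Bears 9, Giants 7, Marlins 2, Lions 3, Novas 1, Pumas 5, Sharks 8.
Exactly 2: Marlins — 1 team.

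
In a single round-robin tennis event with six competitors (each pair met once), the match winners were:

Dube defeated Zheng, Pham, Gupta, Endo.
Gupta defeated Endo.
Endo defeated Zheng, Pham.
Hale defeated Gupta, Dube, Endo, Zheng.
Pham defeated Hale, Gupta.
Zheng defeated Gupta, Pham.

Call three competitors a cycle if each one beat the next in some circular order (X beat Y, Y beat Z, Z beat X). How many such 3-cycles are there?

5

Of the C(6,3) = 20 triples, the cyclic ones are: {Dube, Hale, Pham}; {Zheng, Gupta, Endo}; {Zheng, Hale, Pham}; {Gupta, Endo, Pham}; {Endo, Hale, Pham}.
That is 5.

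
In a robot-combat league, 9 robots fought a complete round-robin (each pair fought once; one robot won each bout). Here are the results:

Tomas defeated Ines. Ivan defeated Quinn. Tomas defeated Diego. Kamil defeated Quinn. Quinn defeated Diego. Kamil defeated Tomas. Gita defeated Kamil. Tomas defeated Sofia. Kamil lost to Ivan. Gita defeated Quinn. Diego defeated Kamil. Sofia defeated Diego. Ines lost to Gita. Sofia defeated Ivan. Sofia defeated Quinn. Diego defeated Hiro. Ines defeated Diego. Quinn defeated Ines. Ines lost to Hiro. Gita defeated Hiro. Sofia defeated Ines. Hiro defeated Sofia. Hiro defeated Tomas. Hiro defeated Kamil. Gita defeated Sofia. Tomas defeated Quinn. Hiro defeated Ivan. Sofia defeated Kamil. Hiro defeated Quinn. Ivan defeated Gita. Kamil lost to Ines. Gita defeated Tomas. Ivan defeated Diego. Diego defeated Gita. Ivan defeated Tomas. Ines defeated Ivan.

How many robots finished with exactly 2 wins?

2

Win totals: Tomas 4, Hiro 6, Diego 3, Gita 6, Sofia 5, Ines 3, Kamil 2, Ivan 5, Quinn 2.
Exactly 2: Kamil, Quinn — 2 robots.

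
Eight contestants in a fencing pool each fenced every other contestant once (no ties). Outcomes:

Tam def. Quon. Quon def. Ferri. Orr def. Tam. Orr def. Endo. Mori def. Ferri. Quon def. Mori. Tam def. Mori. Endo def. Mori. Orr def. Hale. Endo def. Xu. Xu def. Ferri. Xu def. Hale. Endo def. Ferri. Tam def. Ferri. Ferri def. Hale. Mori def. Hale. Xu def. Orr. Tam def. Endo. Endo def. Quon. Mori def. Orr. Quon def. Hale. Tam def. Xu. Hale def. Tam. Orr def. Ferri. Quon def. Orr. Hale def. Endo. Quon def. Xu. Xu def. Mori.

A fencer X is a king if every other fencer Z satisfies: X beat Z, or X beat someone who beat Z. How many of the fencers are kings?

Mori cannot reach Quon, Xu in two steps.
Endo cannot reach Tam in two steps.
Hale cannot reach Orr in two steps.
Ferri cannot reach Mori, Quon, Xu, Orr in two steps.
Tam reaches everyone (king).
Quon reaches everyone (king).
Xu cannot reach Quon in two steps.
Orr reaches everyone (king).
Kings: Tam, Quon, Orr — 3.

3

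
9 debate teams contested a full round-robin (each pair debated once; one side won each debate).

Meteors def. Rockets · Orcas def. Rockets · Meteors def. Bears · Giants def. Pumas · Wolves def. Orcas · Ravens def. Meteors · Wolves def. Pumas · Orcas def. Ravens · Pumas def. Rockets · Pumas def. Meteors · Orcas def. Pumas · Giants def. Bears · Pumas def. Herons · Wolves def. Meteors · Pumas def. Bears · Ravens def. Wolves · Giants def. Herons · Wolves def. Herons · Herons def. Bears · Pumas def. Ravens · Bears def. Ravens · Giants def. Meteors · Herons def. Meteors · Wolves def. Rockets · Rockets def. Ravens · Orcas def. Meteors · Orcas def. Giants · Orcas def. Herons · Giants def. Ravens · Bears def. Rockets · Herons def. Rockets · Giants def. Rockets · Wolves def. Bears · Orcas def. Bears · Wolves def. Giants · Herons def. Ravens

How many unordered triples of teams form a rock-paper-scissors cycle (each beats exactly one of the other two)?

Win totals: Pumas 5, Ravens 2, Rockets 1, Giants 6, Wolves 7, Orcas 7, Meteors 2, Bears 2, Herons 4.
A team with w wins dominates both others in C(w,2) triples; summing gives 10 + 1 + 0 + 15 + 21 + 21 + 1 + 1 + 6 = 76 transitive triples.
Total triples C(9,3) = 84, so cyclic triples = 84 − 76 = 8.

8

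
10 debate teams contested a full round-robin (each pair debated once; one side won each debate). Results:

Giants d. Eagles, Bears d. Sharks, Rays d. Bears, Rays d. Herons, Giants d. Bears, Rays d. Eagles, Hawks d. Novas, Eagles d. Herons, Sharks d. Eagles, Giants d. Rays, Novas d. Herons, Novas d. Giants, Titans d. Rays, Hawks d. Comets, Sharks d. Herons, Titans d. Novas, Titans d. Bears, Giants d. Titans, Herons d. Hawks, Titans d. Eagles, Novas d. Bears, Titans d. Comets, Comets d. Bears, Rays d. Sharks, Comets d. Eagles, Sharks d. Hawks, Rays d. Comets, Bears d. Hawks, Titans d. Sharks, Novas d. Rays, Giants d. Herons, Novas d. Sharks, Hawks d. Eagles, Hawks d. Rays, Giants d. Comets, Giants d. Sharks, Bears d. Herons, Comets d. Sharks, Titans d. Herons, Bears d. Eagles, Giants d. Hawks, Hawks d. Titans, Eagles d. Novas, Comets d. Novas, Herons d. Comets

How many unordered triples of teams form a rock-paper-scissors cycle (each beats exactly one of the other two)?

Win totals: Eagles 2, Bears 4, Sharks 3, Giants 8, Titans 7, Hawks 5, Herons 2, Novas 5, Comets 4, Rays 5.
A team with w wins dominates both others in C(w,2) triples; summing gives 1 + 6 + 3 + 28 + 21 + 10 + 1 + 10 + 6 + 10 = 96 transitive triples.
Total triples C(10,3) = 120, so cyclic triples = 120 − 96 = 24.

24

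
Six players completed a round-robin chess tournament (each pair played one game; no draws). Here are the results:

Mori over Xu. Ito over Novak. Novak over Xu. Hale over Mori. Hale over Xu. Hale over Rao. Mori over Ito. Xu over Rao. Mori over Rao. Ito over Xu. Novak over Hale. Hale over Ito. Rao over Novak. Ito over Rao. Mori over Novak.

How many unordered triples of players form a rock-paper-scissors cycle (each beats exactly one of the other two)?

4

Of the C(6,3) = 20 triples, the cyclic ones are: {Xu, Rao, Novak}; {Hale, Mori, Novak}; {Hale, Ito, Novak}; {Hale, Rao, Novak}.
That is 4.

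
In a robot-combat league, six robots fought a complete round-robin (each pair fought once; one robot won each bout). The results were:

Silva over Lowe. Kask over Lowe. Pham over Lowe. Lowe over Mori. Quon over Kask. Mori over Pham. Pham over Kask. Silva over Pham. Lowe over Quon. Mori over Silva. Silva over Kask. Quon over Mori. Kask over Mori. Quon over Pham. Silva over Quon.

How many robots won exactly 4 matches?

Win totals: Pham 2, Quon 3, Lowe 2, Kask 2, Silva 4, Mori 2.
Exactly 4: Silva — 1 robot.

1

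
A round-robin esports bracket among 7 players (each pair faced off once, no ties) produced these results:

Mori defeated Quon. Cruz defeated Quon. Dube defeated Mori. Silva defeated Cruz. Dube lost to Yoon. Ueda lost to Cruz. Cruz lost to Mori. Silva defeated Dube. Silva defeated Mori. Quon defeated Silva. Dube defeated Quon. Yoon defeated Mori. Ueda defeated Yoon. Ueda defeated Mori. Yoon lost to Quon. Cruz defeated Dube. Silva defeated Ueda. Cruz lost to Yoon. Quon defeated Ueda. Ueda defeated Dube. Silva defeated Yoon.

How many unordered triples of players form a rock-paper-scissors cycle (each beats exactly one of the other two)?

11

Win totals: Cruz 3, Ueda 3, Quon 3, Silva 5, Yoon 3, Mori 2, Dube 2.
A player with w wins dominates both others in C(w,2) triples; summing gives 3 + 3 + 3 + 10 + 3 + 1 + 1 = 24 transitive triples.
Total triples C(7,3) = 35, so cyclic triples = 35 − 24 = 11.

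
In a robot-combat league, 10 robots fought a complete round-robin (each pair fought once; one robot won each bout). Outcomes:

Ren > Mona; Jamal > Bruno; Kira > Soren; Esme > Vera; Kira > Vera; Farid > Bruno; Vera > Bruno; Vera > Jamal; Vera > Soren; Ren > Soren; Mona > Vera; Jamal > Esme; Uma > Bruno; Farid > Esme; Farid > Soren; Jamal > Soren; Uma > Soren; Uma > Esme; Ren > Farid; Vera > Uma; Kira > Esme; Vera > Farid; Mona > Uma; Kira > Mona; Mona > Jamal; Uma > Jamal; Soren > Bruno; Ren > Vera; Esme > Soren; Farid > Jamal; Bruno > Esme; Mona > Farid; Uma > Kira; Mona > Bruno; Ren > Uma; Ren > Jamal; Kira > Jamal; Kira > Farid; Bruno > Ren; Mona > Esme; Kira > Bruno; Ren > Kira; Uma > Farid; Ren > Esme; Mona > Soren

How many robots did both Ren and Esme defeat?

2

Ren beat: Vera, Kira, Soren, Farid, Mona, Uma, Jamal, Esme.
Esme beat: Vera, Soren.
Both beat: Vera, Soren — 2.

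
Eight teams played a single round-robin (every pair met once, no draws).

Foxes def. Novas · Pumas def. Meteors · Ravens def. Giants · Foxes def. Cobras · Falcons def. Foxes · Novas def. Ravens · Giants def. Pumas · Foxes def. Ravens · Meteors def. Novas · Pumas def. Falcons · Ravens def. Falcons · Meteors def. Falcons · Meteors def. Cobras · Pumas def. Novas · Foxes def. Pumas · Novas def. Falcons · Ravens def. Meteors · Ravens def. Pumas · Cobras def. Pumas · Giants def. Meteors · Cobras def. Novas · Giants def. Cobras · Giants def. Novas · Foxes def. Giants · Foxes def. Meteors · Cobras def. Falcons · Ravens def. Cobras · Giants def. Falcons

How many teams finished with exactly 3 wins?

Win totals: Meteors 3, Ravens 5, Giants 5, Falcons 1, Foxes 6, Novas 2, Cobras 3, Pumas 3.
Exactly 3: Meteors, Cobras, Pumas — 3 teams.

3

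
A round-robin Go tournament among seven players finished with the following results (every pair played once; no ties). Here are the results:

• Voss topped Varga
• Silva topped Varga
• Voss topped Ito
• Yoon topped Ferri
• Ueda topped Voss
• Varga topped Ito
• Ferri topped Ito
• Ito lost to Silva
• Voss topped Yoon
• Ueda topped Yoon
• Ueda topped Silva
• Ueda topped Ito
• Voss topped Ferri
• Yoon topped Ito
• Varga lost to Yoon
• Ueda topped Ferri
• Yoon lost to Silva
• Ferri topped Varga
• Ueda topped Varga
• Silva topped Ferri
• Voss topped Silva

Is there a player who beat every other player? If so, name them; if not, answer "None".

Ueda

Ueda has 6 wins out of 6 opponents — a perfect record.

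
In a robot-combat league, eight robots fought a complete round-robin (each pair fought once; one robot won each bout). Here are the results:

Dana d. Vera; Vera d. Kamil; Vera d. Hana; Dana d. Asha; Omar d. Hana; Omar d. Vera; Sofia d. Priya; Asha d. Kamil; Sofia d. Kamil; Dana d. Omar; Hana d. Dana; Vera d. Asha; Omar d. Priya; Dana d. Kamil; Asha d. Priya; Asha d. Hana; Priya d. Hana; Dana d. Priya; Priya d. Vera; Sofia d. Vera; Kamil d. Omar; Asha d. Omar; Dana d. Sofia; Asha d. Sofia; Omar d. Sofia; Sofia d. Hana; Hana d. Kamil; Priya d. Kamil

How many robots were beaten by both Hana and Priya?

1

Hana beat: Dana, Kamil.
Priya beat: Hana, Kamil, Vera.
Both beat: Kamil — 1.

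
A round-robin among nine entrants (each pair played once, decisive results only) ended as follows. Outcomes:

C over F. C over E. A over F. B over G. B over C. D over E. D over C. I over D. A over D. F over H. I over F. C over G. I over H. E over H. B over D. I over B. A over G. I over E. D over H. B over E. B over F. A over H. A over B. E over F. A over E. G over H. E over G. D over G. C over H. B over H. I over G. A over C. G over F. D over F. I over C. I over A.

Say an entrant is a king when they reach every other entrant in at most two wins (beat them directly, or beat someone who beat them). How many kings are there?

A cannot reach I in two steps.
B cannot reach A, I in two steps.
C cannot reach A, B, D, I in two steps.
D cannot reach A, B, I in two steps.
E cannot reach A, B, C, D, I in two steps.
F cannot reach A, B, C, D, E, G, I in two steps.
G cannot reach A, B, C, D, E, I in two steps.
H cannot reach A, B, C, D, E, F, G, I in two steps.
I reaches everyone (king).
Kings: I — 1.

1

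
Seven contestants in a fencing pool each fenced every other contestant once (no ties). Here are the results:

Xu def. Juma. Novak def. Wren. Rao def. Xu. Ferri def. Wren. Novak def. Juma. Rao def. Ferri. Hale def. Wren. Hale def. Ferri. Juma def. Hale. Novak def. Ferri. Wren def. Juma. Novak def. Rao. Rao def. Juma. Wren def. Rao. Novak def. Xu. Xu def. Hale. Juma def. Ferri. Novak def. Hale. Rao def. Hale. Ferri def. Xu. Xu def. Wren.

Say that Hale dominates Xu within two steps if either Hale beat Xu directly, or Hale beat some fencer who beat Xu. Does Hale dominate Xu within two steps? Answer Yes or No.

Yes

Hale did not beat Xu directly.
Hale beat Wren, Ferri. Of those, Ferri beat Xu.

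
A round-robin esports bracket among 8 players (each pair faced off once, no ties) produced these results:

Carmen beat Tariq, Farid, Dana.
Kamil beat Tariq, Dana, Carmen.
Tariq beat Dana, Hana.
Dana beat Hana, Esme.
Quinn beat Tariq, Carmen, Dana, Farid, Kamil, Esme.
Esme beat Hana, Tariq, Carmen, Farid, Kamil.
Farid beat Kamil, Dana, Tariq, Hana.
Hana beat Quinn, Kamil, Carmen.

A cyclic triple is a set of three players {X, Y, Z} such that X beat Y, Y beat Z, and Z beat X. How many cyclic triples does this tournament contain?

Win totals: Carmen 3, Quinn 6, Farid 4, Dana 2, Hana 3, Esme 5, Kamil 3, Tariq 2.
A player with w wins dominates both others in C(w,2) triples; summing gives 3 + 15 + 6 + 1 + 3 + 10 + 3 + 1 = 42 transitive triples.
Total triples C(8,3) = 56, so cyclic triples = 56 − 42 = 14.

14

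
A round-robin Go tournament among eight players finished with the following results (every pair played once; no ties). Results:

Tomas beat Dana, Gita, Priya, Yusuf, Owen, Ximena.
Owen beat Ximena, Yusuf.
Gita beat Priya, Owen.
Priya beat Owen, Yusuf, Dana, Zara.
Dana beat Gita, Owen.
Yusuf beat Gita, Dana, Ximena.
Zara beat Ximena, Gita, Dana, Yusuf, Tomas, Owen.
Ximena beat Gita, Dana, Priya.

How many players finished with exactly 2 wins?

Win totals: Gita 2, Zara 6, Yusuf 3, Owen 2, Dana 2, Priya 4, Tomas 6, Ximena 3.
Exactly 2: Gita, Owen, Dana — 3 players.

3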